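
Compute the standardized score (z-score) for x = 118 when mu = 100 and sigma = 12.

1.5

Step 1: Recall the z-score formula: z = (x - mu) / sigma
Step 2: Substitute values: z = (118 - 100) / 12
Step 3: z = 18 / 12 = 1.5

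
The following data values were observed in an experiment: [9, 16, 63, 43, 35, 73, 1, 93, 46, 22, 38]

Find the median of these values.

38

Step 1: Sort the data in ascending order: [1, 9, 16, 22, 35, 38, 43, 46, 63, 73, 93]
Step 2: The number of values is n = 11.
Step 3: Since n is odd, the median is the middle value at position 6: 38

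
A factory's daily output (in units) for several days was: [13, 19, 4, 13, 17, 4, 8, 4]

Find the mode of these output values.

4

Step 1: Count the frequency of each value:
  4: appears 3 time(s)
  8: appears 1 time(s)
  13: appears 2 time(s)
  17: appears 1 time(s)
  19: appears 1 time(s)
Step 2: The value 4 appears most frequently (3 times).
Step 3: Mode = 4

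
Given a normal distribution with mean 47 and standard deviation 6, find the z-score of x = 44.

-0.5

Step 1: Recall the z-score formula: z = (x - mu) / sigma
Step 2: Substitute values: z = (44 - 47) / 6
Step 3: z = -3 / 6 = -0.5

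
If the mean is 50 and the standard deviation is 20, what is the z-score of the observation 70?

1

Step 1: Recall the z-score formula: z = (x - mu) / sigma
Step 2: Substitute values: z = (70 - 50) / 20
Step 3: z = 20 / 20 = 1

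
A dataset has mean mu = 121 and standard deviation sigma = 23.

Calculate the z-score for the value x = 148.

1.1739

Step 1: Recall the z-score formula: z = (x - mu) / sigma
Step 2: Substitute values: z = (148 - 121) / 23
Step 3: z = 27 / 23 = 1.1739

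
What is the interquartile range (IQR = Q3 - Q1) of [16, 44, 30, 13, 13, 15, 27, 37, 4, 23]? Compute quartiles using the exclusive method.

18.75

Step 1: Sort the data: [4, 13, 13, 15, 16, 23, 27, 30, 37, 44]
Step 2: n = 10
Step 3: Using the exclusive quartile method:
  Q1 = 13
  Q2 (median) = 19.5
  Q3 = 31.75
  IQR = Q3 - Q1 = 31.75 - 13 = 18.75
Step 4: IQR = 18.75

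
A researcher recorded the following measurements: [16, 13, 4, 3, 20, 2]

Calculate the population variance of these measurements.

48.8889

Step 1: Compute the mean: (16 + 13 + 4 + 3 + 20 + 2) / 6 = 9.6667
Step 2: Compute squared deviations from the mean:
  (16 - 9.6667)^2 = 40.1111
  (13 - 9.6667)^2 = 11.1111
  (4 - 9.6667)^2 = 32.1111
  (3 - 9.6667)^2 = 44.4444
  (20 - 9.6667)^2 = 106.7778
  (2 - 9.6667)^2 = 58.7778
Step 3: Sum of squared deviations = 293.3333
Step 4: Population variance = 293.3333 / 6 = 48.8889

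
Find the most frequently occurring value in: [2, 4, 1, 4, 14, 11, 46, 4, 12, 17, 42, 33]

4

Step 1: Count the frequency of each value:
  1: appears 1 time(s)
  2: appears 1 time(s)
  4: appears 3 time(s)
  11: appears 1 time(s)
  12: appears 1 time(s)
  14: appears 1 time(s)
  17: appears 1 time(s)
  33: appears 1 time(s)
  42: appears 1 time(s)
  46: appears 1 time(s)
Step 2: The value 4 appears most frequently (3 times).
Step 3: Mode = 4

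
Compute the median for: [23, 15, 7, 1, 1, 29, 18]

15

Step 1: Sort the data in ascending order: [1, 1, 7, 15, 18, 23, 29]
Step 2: The number of values is n = 7.
Step 3: Since n is odd, the median is the middle value at position 4: 15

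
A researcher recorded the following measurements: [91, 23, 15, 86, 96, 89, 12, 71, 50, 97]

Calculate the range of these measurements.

85

Step 1: Identify the maximum value: max = 97
Step 2: Identify the minimum value: min = 12
Step 3: Range = max - min = 97 - 12 = 85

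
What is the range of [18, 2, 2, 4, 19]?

17

Step 1: Identify the maximum value: max = 19
Step 2: Identify the minimum value: min = 2
Step 3: Range = max - min = 19 - 2 = 17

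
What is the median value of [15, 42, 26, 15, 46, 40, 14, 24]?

25

Step 1: Sort the data in ascending order: [14, 15, 15, 24, 26, 40, 42, 46]
Step 2: The number of values is n = 8.
Step 3: Since n is even, the median is the average of positions 4 and 5:
  Median = (24 + 26) / 2 = 25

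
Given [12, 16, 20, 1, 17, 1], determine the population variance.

57.1389

Step 1: Compute the mean: (12 + 16 + 20 + 1 + 17 + 1) / 6 = 11.1667
Step 2: Compute squared deviations from the mean:
  (12 - 11.1667)^2 = 0.6944
  (16 - 11.1667)^2 = 23.3611
  (20 - 11.1667)^2 = 78.0278
  (1 - 11.1667)^2 = 103.3611
  (17 - 11.1667)^2 = 34.0278
  (1 - 11.1667)^2 = 103.3611
Step 3: Sum of squared deviations = 342.8333
Step 4: Population variance = 342.8333 / 6 = 57.1389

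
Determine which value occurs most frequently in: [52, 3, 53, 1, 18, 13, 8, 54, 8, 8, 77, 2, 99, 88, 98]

8

Step 1: Count the frequency of each value:
  1: appears 1 time(s)
  2: appears 1 time(s)
  3: appears 1 time(s)
  8: appears 3 time(s)
  13: appears 1 time(s)
  18: appears 1 time(s)
  52: appears 1 time(s)
  53: appears 1 time(s)
  54: appears 1 time(s)
  77: appears 1 time(s)
  88: appears 1 time(s)
  98: appears 1 time(s)
  99: appears 1 time(s)
Step 2: The value 8 appears most frequently (3 times).
Step 3: Mode = 8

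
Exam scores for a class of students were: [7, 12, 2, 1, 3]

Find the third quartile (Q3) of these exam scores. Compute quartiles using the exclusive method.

9.5

Step 1: Sort the data: [1, 2, 3, 7, 12]
Step 2: n = 5
Step 3: Using the exclusive quartile method:
  Q1 = 1.5
  Q2 (median) = 3
  Q3 = 9.5
  IQR = Q3 - Q1 = 9.5 - 1.5 = 8
Step 4: Q3 = 9.5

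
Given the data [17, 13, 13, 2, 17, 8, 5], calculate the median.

13

Step 1: Sort the data in ascending order: [2, 5, 8, 13, 13, 17, 17]
Step 2: The number of values is n = 7.
Step 3: Since n is odd, the median is the middle value at position 4: 13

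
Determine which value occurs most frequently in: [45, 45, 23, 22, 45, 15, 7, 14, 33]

45

Step 1: Count the frequency of each value:
  7: appears 1 time(s)
  14: appears 1 time(s)
  15: appears 1 time(s)
  22: appears 1 time(s)
  23: appears 1 time(s)
  33: appears 1 time(s)
  45: appears 3 time(s)
Step 2: The value 45 appears most frequently (3 times).
Step 3: Mode = 45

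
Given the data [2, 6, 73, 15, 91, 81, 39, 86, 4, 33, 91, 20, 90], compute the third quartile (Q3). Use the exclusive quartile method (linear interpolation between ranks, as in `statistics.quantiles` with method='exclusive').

88

Step 1: Sort the data: [2, 4, 6, 15, 20, 33, 39, 73, 81, 86, 90, 91, 91]
Step 2: n = 13
Step 3: Using the exclusive quartile method:
  Q1 = 10.5
  Q2 (median) = 39
  Q3 = 88
  IQR = Q3 - Q1 = 88 - 10.5 = 77.5
Step 4: Q3 = 88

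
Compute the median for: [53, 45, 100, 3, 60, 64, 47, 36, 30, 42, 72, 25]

46

Step 1: Sort the data in ascending order: [3, 25, 30, 36, 42, 45, 47, 53, 60, 64, 72, 100]
Step 2: The number of values is n = 12.
Step 3: Since n is even, the median is the average of positions 6 and 7:
  Median = (45 + 47) / 2 = 46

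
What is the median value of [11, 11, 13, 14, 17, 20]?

13.5

Step 1: Sort the data in ascending order: [11, 11, 13, 14, 17, 20]
Step 2: The number of values is n = 6.
Step 3: Since n is even, the median is the average of positions 3 and 4:
  Median = (13 + 14) / 2 = 13.5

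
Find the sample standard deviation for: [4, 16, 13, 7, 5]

5.244

Step 1: Compute the mean: 9
Step 2: Sum of squared deviations from the mean: 110
Step 3: Sample variance = 110 / 4 = 27.5
Step 4: Standard deviation = sqrt(27.5) = 5.244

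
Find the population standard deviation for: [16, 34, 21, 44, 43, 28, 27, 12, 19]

10.7543

Step 1: Compute the mean: 27.1111
Step 2: Sum of squared deviations from the mean: 1040.8889
Step 3: Population variance = 1040.8889 / 9 = 115.6543
Step 4: Standard deviation = sqrt(115.6543) = 10.7543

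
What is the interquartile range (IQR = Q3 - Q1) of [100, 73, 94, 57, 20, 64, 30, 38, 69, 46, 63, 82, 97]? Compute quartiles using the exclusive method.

46

Step 1: Sort the data: [20, 30, 38, 46, 57, 63, 64, 69, 73, 82, 94, 97, 100]
Step 2: n = 13
Step 3: Using the exclusive quartile method:
  Q1 = 42
  Q2 (median) = 64
  Q3 = 88
  IQR = Q3 - Q1 = 88 - 42 = 46
Step 4: IQR = 46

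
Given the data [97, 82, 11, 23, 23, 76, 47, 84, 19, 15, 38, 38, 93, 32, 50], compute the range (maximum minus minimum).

86

Step 1: Identify the maximum value: max = 97
Step 2: Identify the minimum value: min = 11
Step 3: Range = max - min = 97 - 11 = 86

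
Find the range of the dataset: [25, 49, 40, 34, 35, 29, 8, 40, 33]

41

Step 1: Identify the maximum value: max = 49
Step 2: Identify the minimum value: min = 8
Step 3: Range = max - min = 49 - 8 = 41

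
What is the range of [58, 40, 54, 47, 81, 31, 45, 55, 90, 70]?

59

Step 1: Identify the maximum value: max = 90
Step 2: Identify the minimum value: min = 31
Step 3: Range = max - min = 90 - 31 = 59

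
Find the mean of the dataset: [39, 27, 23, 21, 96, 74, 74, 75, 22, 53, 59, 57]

51.6667

Step 1: Sum all values: 39 + 27 + 23 + 21 + 96 + 74 + 74 + 75 + 22 + 53 + 59 + 57 = 620
Step 2: Count the number of values: n = 12
Step 3: Mean = sum / n = 620 / 12 = 51.6667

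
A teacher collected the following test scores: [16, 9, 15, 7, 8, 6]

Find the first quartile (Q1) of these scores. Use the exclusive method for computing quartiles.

6.75

Step 1: Sort the data: [6, 7, 8, 9, 15, 16]
Step 2: n = 6
Step 3: Using the exclusive quartile method:
  Q1 = 6.75
  Q2 (median) = 8.5
  Q3 = 15.25
  IQR = Q3 - Q1 = 15.25 - 6.75 = 8.5
Step 4: Q1 = 6.75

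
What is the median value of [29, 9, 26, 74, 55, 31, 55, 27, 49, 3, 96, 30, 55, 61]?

40

Step 1: Sort the data in ascending order: [3, 9, 26, 27, 29, 30, 31, 49, 55, 55, 55, 61, 74, 96]
Step 2: The number of values is n = 14.
Step 3: Since n is even, the median is the average of positions 7 and 8:
  Median = (31 + 49) / 2 = 40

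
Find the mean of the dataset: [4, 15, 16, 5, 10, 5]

9.1667

Step 1: Sum all values: 4 + 15 + 16 + 5 + 10 + 5 = 55
Step 2: Count the number of values: n = 6
Step 3: Mean = sum / n = 55 / 6 = 9.1667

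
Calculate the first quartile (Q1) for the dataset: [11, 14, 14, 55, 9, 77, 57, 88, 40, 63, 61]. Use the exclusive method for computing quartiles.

14

Step 1: Sort the data: [9, 11, 14, 14, 40, 55, 57, 61, 63, 77, 88]
Step 2: n = 11
Step 3: Using the exclusive quartile method:
  Q1 = 14
  Q2 (median) = 55
  Q3 = 63
  IQR = Q3 - Q1 = 63 - 14 = 49
Step 4: Q1 = 14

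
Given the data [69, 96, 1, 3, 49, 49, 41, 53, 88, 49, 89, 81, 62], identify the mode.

49

Step 1: Count the frequency of each value:
  1: appears 1 time(s)
  3: appears 1 time(s)
  41: appears 1 time(s)
  49: appears 3 time(s)
  53: appears 1 time(s)
  62: appears 1 time(s)
  69: appears 1 time(s)
  81: appears 1 time(s)
  88: appears 1 time(s)
  89: appears 1 time(s)
  96: appears 1 time(s)
Step 2: The value 49 appears most frequently (3 times).
Step 3: Mode = 49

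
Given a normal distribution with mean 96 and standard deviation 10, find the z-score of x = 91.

-0.5

Step 1: Recall the z-score formula: z = (x - mu) / sigma
Step 2: Substitute values: z = (91 - 96) / 10
Step 3: z = -5 / 10 = -0.5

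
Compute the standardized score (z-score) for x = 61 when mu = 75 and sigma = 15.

-0.9333

Step 1: Recall the z-score formula: z = (x - mu) / sigma
Step 2: Substitute values: z = (61 - 75) / 15
Step 3: z = -14 / 15 = -0.9333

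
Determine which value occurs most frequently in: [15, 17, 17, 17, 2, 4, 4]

17

Step 1: Count the frequency of each value:
  2: appears 1 time(s)
  4: appears 2 time(s)
  15: appears 1 time(s)
  17: appears 3 time(s)
Step 2: The value 17 appears most frequently (3 times).
Step 3: Mode = 17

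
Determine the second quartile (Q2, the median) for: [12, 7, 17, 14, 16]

14

Step 1: Sort the data: [7, 12, 14, 16, 17]
Step 2: n = 5
Step 3: Q2 is the median. Since n is odd, it is the middle value at position 3: 14
Step 4: Q2 = 14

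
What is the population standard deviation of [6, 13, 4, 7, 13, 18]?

4.8791

Step 1: Compute the mean: 10.1667
Step 2: Sum of squared deviations from the mean: 142.8333
Step 3: Population variance = 142.8333 / 6 = 23.8056
Step 4: Standard deviation = sqrt(23.8056) = 4.8791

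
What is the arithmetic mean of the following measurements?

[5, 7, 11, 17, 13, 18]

11.8333

Step 1: Sum all values: 5 + 7 + 11 + 17 + 13 + 18 = 71
Step 2: Count the number of values: n = 6
Step 3: Mean = sum / n = 71 / 6 = 11.8333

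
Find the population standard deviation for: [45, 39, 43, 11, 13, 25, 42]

13.5481

Step 1: Compute the mean: 31.1429
Step 2: Sum of squared deviations from the mean: 1284.8571
Step 3: Population variance = 1284.8571 / 7 = 183.551
Step 4: Standard deviation = sqrt(183.551) = 13.5481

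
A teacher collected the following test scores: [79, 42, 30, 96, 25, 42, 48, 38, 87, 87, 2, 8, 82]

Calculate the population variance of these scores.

928.3314

Step 1: Compute the mean: (79 + 42 + 30 + 96 + 25 + 42 + 48 + 38 + 87 + 87 + 2 + 8 + 82) / 13 = 51.2308
Step 2: Compute squared deviations from the mean:
  (79 - 51.2308)^2 = 771.1302
  (42 - 51.2308)^2 = 85.2071
  (30 - 51.2308)^2 = 450.7456
  (96 - 51.2308)^2 = 2004.284
  (25 - 51.2308)^2 = 688.0533
  (42 - 51.2308)^2 = 85.2071
  (48 - 51.2308)^2 = 10.4379
  (38 - 51.2308)^2 = 175.0533
  (87 - 51.2308)^2 = 1279.4379
  (87 - 51.2308)^2 = 1279.4379
  (2 - 51.2308)^2 = 2423.6686
  (8 - 51.2308)^2 = 1868.8994
  (82 - 51.2308)^2 = 946.7456
Step 3: Sum of squared deviations = 12068.3077
Step 4: Population variance = 12068.3077 / 13 = 928.3314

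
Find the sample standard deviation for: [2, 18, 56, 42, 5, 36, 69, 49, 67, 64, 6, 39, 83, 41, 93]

28.2152

Step 1: Compute the mean: 44.6667
Step 2: Sum of squared deviations from the mean: 11145.3333
Step 3: Sample variance = 11145.3333 / 14 = 796.0952
Step 4: Standard deviation = sqrt(796.0952) = 28.2152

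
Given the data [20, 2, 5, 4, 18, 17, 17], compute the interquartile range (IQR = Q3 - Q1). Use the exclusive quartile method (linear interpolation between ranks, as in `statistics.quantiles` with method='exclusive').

14

Step 1: Sort the data: [2, 4, 5, 17, 17, 18, 20]
Step 2: n = 7
Step 3: Using the exclusive quartile method:
  Q1 = 4
  Q2 (median) = 17
  Q3 = 18
  IQR = Q3 - Q1 = 18 - 4 = 14
Step 4: IQR = 14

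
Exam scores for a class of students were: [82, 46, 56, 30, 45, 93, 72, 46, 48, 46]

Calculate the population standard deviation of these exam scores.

18.6022

Step 1: Compute the mean: 56.4
Step 2: Sum of squared deviations from the mean: 3460.4
Step 3: Population variance = 3460.4 / 10 = 346.04
Step 4: Standard deviation = sqrt(346.04) = 18.6022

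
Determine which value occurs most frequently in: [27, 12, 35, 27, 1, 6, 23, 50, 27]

27

Step 1: Count the frequency of each value:
  1: appears 1 time(s)
  6: appears 1 time(s)
  12: appears 1 time(s)
  23: appears 1 time(s)
  27: appears 3 time(s)
  35: appears 1 time(s)
  50: appears 1 time(s)
Step 2: The value 27 appears most frequently (3 times).
Step 3: Mode = 27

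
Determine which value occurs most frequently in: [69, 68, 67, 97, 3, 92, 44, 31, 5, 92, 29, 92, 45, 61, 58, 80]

92

Step 1: Count the frequency of each value:
  3: appears 1 time(s)
  5: appears 1 time(s)
  29: appears 1 time(s)
  31: appears 1 time(s)
  44: appears 1 time(s)
  45: appears 1 time(s)
  58: appears 1 time(s)
  61: appears 1 time(s)
  67: appears 1 time(s)
  68: appears 1 time(s)
  69: appears 1 time(s)
  80: appears 1 time(s)
  92: appears 3 time(s)
  97: appears 1 time(s)
Step 2: The value 92 appears most frequently (3 times).
Step 3: Mode = 92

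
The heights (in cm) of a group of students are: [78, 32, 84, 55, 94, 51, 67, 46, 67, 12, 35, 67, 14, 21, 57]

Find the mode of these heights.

67

Step 1: Count the frequency of each value:
  12: appears 1 time(s)
  14: appears 1 time(s)
  21: appears 1 time(s)
  32: appears 1 time(s)
  35: appears 1 time(s)
  46: appears 1 time(s)
  51: appears 1 time(s)
  55: appears 1 time(s)
  57: appears 1 time(s)
  67: appears 3 time(s)
  78: appears 1 time(s)
  84: appears 1 time(s)
  94: appears 1 time(s)
Step 2: The value 67 appears most frequently (3 times).
Step 3: Mode = 67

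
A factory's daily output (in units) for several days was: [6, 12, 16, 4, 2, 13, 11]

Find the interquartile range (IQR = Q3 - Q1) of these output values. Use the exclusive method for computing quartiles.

9

Step 1: Sort the data: [2, 4, 6, 11, 12, 13, 16]
Step 2: n = 7
Step 3: Using the exclusive quartile method:
  Q1 = 4
  Q2 (median) = 11
  Q3 = 13
  IQR = Q3 - Q1 = 13 - 4 = 9
Step 4: IQR = 9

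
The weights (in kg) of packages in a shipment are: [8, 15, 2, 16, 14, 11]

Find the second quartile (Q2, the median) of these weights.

12.5

Step 1: Sort the data: [2, 8, 11, 14, 15, 16]
Step 2: n = 6
Step 3: Q2 is the median. Since n is even, it is the average of the values at positions 3 and 4:
  Q2 = (11 + 14) / 2 = 12.5
Step 4: Q2 = 12.5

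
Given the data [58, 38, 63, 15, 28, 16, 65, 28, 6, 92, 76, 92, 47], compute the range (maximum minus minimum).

86

Step 1: Identify the maximum value: max = 92
Step 2: Identify the minimum value: min = 6
Step 3: Range = max - min = 92 - 6 = 86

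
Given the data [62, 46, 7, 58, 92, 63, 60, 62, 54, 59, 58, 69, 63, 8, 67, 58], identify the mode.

58

Step 1: Count the frequency of each value:
  7: appears 1 time(s)
  8: appears 1 time(s)
  46: appears 1 time(s)
  54: appears 1 time(s)
  58: appears 3 time(s)
  59: appears 1 time(s)
  60: appears 1 time(s)
  62: appears 2 time(s)
  63: appears 2 time(s)
  67: appears 1 time(s)
  69: appears 1 time(s)
  92: appears 1 time(s)
Step 2: The value 58 appears most frequently (3 times).
Step 3: Mode = 58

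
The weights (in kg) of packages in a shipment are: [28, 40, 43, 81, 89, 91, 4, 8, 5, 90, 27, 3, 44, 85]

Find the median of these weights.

41.5

Step 1: Sort the data in ascending order: [3, 4, 5, 8, 27, 28, 40, 43, 44, 81, 85, 89, 90, 91]
Step 2: The number of values is n = 14.
Step 3: Since n is even, the median is the average of positions 7 and 8:
  Median = (40 + 43) / 2 = 41.5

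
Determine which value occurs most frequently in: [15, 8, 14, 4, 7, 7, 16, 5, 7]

7

Step 1: Count the frequency of each value:
  4: appears 1 time(s)
  5: appears 1 time(s)
  7: appears 3 time(s)
  8: appears 1 time(s)
  14: appears 1 time(s)
  15: appears 1 time(s)
  16: appears 1 time(s)
Step 2: The value 7 appears most frequently (3 times).
Step 3: Mode = 7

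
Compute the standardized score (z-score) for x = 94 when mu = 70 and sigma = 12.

2

Step 1: Recall the z-score formula: z = (x - mu) / sigma
Step 2: Substitute values: z = (94 - 70) / 12
Step 3: z = 24 / 12 = 2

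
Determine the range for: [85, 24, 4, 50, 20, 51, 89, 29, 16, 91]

87

Step 1: Identify the maximum value: max = 91
Step 2: Identify the minimum value: min = 4
Step 3: Range = max - min = 91 - 4 = 87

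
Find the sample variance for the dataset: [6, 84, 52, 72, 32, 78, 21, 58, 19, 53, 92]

830.0727

Step 1: Compute the mean: (6 + 84 + 52 + 72 + 32 + 78 + 21 + 58 + 19 + 53 + 92) / 11 = 51.5455
Step 2: Compute squared deviations from the mean:
  (6 - 51.5455)^2 = 2074.3884
  (84 - 51.5455)^2 = 1053.2975
  (52 - 51.5455)^2 = 0.2066
  (72 - 51.5455)^2 = 418.3884
  (32 - 51.5455)^2 = 382.0248
  (78 - 51.5455)^2 = 699.843
  (21 - 51.5455)^2 = 933.0248
  (58 - 51.5455)^2 = 41.6612
  (19 - 51.5455)^2 = 1059.2066
  (53 - 51.5455)^2 = 2.1157
  (92 - 51.5455)^2 = 1636.5702
Step 3: Sum of squared deviations = 8300.7273
Step 4: Sample variance = 8300.7273 / 10 = 830.0727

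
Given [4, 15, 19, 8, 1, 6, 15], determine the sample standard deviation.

6.6762

Step 1: Compute the mean: 9.7143
Step 2: Sum of squared deviations from the mean: 267.4286
Step 3: Sample variance = 267.4286 / 6 = 44.5714
Step 4: Standard deviation = sqrt(44.5714) = 6.6762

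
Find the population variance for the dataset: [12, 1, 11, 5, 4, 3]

16.6667

Step 1: Compute the mean: (12 + 1 + 11 + 5 + 4 + 3) / 6 = 6
Step 2: Compute squared deviations from the mean:
  (12 - 6)^2 = 36
  (1 - 6)^2 = 25
  (11 - 6)^2 = 25
  (5 - 6)^2 = 1
  (4 - 6)^2 = 4
  (3 - 6)^2 = 9
Step 3: Sum of squared deviations = 100
Step 4: Population variance = 100 / 6 = 16.6667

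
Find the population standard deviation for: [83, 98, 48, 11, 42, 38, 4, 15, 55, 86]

31.2218

Step 1: Compute the mean: 48
Step 2: Sum of squared deviations from the mean: 9748
Step 3: Population variance = 9748 / 10 = 974.8
Step 4: Standard deviation = sqrt(974.8) = 31.2218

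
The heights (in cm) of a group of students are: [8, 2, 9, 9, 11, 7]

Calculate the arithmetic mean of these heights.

7.6667

Step 1: Sum all values: 8 + 2 + 9 + 9 + 11 + 7 = 46
Step 2: Count the number of values: n = 6
Step 3: Mean = sum / n = 46 / 6 = 7.6667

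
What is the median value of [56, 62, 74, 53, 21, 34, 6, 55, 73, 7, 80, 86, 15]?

55

Step 1: Sort the data in ascending order: [6, 7, 15, 21, 34, 53, 55, 56, 62, 73, 74, 80, 86]
Step 2: The number of values is n = 13.
Step 3: Since n is odd, the median is the middle value at position 7: 55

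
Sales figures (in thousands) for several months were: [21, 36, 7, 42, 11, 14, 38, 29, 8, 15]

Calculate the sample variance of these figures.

172.9889

Step 1: Compute the mean: (21 + 36 + 7 + 42 + 11 + 14 + 38 + 29 + 8 + 15) / 10 = 22.1
Step 2: Compute squared deviations from the mean:
  (21 - 22.1)^2 = 1.21
  (36 - 22.1)^2 = 193.21
  (7 - 22.1)^2 = 228.01
  (42 - 22.1)^2 = 396.01
  (11 - 22.1)^2 = 123.21
  (14 - 22.1)^2 = 65.61
  (38 - 22.1)^2 = 252.81
  (29 - 22.1)^2 = 47.61
  (8 - 22.1)^2 = 198.81
  (15 - 22.1)^2 = 50.41
Step 3: Sum of squared deviations = 1556.9
Step 4: Sample variance = 1556.9 / 9 = 172.9889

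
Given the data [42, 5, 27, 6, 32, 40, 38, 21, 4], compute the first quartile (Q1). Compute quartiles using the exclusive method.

5.5

Step 1: Sort the data: [4, 5, 6, 21, 27, 32, 38, 40, 42]
Step 2: n = 9
Step 3: Using the exclusive quartile method:
  Q1 = 5.5
  Q2 (median) = 27
  Q3 = 39
  IQR = Q3 - Q1 = 39 - 5.5 = 33.5
Step 4: Q1 = 5.5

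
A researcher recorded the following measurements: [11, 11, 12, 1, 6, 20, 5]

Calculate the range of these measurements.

19

Step 1: Identify the maximum value: max = 20
Step 2: Identify the minimum value: min = 1
Step 3: Range = max - min = 20 - 1 = 19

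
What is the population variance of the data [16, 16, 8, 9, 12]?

11.36

Step 1: Compute the mean: (16 + 16 + 8 + 9 + 12) / 5 = 12.2
Step 2: Compute squared deviations from the mean:
  (16 - 12.2)^2 = 14.44
  (16 - 12.2)^2 = 14.44
  (8 - 12.2)^2 = 17.64
  (9 - 12.2)^2 = 10.24
  (12 - 12.2)^2 = 0.04
Step 3: Sum of squared deviations = 56.8
Step 4: Population variance = 56.8 / 5 = 11.36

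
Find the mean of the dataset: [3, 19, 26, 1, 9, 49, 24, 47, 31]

23.2222

Step 1: Sum all values: 3 + 19 + 26 + 1 + 9 + 49 + 24 + 47 + 31 = 209
Step 2: Count the number of values: n = 9
Step 3: Mean = sum / n = 209 / 9 = 23.2222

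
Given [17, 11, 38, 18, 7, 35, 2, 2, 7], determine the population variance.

158.1728

Step 1: Compute the mean: (17 + 11 + 38 + 18 + 7 + 35 + 2 + 2 + 7) / 9 = 15.2222
Step 2: Compute squared deviations from the mean:
  (17 - 15.2222)^2 = 3.1605
  (11 - 15.2222)^2 = 17.8272
  (38 - 15.2222)^2 = 518.8272
  (18 - 15.2222)^2 = 7.716
  (7 - 15.2222)^2 = 67.6049
  (35 - 15.2222)^2 = 391.1605
  (2 - 15.2222)^2 = 174.8272
  (2 - 15.2222)^2 = 174.8272
  (7 - 15.2222)^2 = 67.6049
Step 3: Sum of squared deviations = 1423.5556
Step 4: Population variance = 1423.5556 / 9 = 158.1728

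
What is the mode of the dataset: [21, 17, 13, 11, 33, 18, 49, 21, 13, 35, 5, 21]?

21

Step 1: Count the frequency of each value:
  5: appears 1 time(s)
  11: appears 1 time(s)
  13: appears 2 time(s)
  17: appears 1 time(s)
  18: appears 1 time(s)
  21: appears 3 time(s)
  33: appears 1 time(s)
  35: appears 1 time(s)
  49: appears 1 time(s)
Step 2: The value 21 appears most frequently (3 times).
Step 3: Mode = 21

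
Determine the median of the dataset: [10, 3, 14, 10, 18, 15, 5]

10

Step 1: Sort the data in ascending order: [3, 5, 10, 10, 14, 15, 18]
Step 2: The number of values is n = 7.
Step 3: Since n is odd, the median is the middle value at position 4: 10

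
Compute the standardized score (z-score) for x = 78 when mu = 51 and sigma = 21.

1.2857

Step 1: Recall the z-score formula: z = (x - mu) / sigma
Step 2: Substitute values: z = (78 - 51) / 21
Step 3: z = 27 / 21 = 1.2857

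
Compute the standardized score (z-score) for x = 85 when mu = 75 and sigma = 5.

2

Step 1: Recall the z-score formula: z = (x - mu) / sigma
Step 2: Substitute values: z = (85 - 75) / 5
Step 3: z = 10 / 5 = 2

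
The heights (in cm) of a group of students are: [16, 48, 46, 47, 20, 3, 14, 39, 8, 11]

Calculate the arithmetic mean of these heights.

25.2

Step 1: Sum all values: 16 + 48 + 46 + 47 + 20 + 3 + 14 + 39 + 8 + 11 = 252
Step 2: Count the number of values: n = 10
Step 3: Mean = sum / n = 252 / 10 = 25.2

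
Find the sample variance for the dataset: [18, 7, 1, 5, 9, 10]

32.6667

Step 1: Compute the mean: (18 + 7 + 1 + 5 + 9 + 10) / 6 = 8.3333
Step 2: Compute squared deviations from the mean:
  (18 - 8.3333)^2 = 93.4444
  (7 - 8.3333)^2 = 1.7778
  (1 - 8.3333)^2 = 53.7778
  (5 - 8.3333)^2 = 11.1111
  (9 - 8.3333)^2 = 0.4444
  (10 - 8.3333)^2 = 2.7778
Step 3: Sum of squared deviations = 163.3333
Step 4: Sample variance = 163.3333 / 5 = 32.6667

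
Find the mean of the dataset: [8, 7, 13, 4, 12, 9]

8.8333

Step 1: Sum all values: 8 + 7 + 13 + 4 + 12 + 9 = 53
Step 2: Count the number of values: n = 6
Step 3: Mean = sum / n = 53 / 6 = 8.8333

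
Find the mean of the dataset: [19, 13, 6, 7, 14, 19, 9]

12.4286

Step 1: Sum all values: 19 + 13 + 6 + 7 + 14 + 19 + 9 = 87
Step 2: Count the number of values: n = 7
Step 3: Mean = sum / n = 87 / 7 = 12.4286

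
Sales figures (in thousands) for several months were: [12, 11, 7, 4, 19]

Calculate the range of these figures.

15

Step 1: Identify the maximum value: max = 19
Step 2: Identify the minimum value: min = 4
Step 3: Range = max - min = 19 - 4 = 15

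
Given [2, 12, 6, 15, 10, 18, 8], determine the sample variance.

29.4762

Step 1: Compute the mean: (2 + 12 + 6 + 15 + 10 + 18 + 8) / 7 = 10.1429
Step 2: Compute squared deviations from the mean:
  (2 - 10.1429)^2 = 66.3061
  (12 - 10.1429)^2 = 3.449
  (6 - 10.1429)^2 = 17.1633
  (15 - 10.1429)^2 = 23.5918
  (10 - 10.1429)^2 = 0.0204
  (18 - 10.1429)^2 = 61.7347
  (8 - 10.1429)^2 = 4.5918
Step 3: Sum of squared deviations = 176.8571
Step 4: Sample variance = 176.8571 / 6 = 29.4762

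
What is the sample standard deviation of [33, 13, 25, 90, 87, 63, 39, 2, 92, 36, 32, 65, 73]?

30.1164

Step 1: Compute the mean: 50
Step 2: Sum of squared deviations from the mean: 10884
Step 3: Sample variance = 10884 / 12 = 907
Step 4: Standard deviation = sqrt(907) = 30.1164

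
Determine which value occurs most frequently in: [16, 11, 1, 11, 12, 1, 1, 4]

1

Step 1: Count the frequency of each value:
  1: appears 3 time(s)
  4: appears 1 time(s)
  11: appears 2 time(s)
  12: appears 1 time(s)
  16: appears 1 time(s)
Step 2: The value 1 appears most frequently (3 times).
Step 3: Mode = 1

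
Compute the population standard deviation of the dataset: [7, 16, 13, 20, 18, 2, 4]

6.5869

Step 1: Compute the mean: 11.4286
Step 2: Sum of squared deviations from the mean: 303.7143
Step 3: Population variance = 303.7143 / 7 = 43.3878
Step 4: Standard deviation = sqrt(43.3878) = 6.5869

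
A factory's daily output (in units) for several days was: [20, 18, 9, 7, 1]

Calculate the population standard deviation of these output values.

7.0711

Step 1: Compute the mean: 11
Step 2: Sum of squared deviations from the mean: 250
Step 3: Population variance = 250 / 5 = 50
Step 4: Standard deviation = sqrt(50) = 7.0711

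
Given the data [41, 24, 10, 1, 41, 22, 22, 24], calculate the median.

23

Step 1: Sort the data in ascending order: [1, 10, 22, 22, 24, 24, 41, 41]
Step 2: The number of values is n = 8.
Step 3: Since n is even, the median is the average of positions 4 and 5:
  Median = (22 + 24) / 2 = 23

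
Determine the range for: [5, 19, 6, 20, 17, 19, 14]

15

Step 1: Identify the maximum value: max = 20
Step 2: Identify the minimum value: min = 5
Step 3: Range = max - min = 20 - 5 = 15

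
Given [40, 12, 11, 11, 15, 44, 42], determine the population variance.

219.4286

Step 1: Compute the mean: (40 + 12 + 11 + 11 + 15 + 44 + 42) / 7 = 25
Step 2: Compute squared deviations from the mean:
  (40 - 25)^2 = 225
  (12 - 25)^2 = 169
  (11 - 25)^2 = 196
  (11 - 25)^2 = 196
  (15 - 25)^2 = 100
  (44 - 25)^2 = 361
  (42 - 25)^2 = 289
Step 3: Sum of squared deviations = 1536
Step 4: Population variance = 1536 / 7 = 219.4286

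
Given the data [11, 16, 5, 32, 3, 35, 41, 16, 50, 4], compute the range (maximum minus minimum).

47

Step 1: Identify the maximum value: max = 50
Step 2: Identify the minimum value: min = 3
Step 3: Range = max - min = 50 - 3 = 47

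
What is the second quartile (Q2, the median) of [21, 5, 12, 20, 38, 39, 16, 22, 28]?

21

Step 1: Sort the data: [5, 12, 16, 20, 21, 22, 28, 38, 39]
Step 2: n = 9
Step 3: Q2 is the median. Since n is odd, it is the middle value at position 5: 21
Step 4: Q2 = 21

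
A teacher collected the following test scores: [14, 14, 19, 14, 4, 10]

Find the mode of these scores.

14

Step 1: Count the frequency of each value:
  4: appears 1 time(s)
  10: appears 1 time(s)
  14: appears 3 time(s)
  19: appears 1 time(s)
Step 2: The value 14 appears most frequently (3 times).
Step 3: Mode = 14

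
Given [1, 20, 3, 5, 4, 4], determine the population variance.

39.8056

Step 1: Compute the mean: (1 + 20 + 3 + 5 + 4 + 4) / 6 = 6.1667
Step 2: Compute squared deviations from the mean:
  (1 - 6.1667)^2 = 26.6944
  (20 - 6.1667)^2 = 191.3611
  (3 - 6.1667)^2 = 10.0278
  (5 - 6.1667)^2 = 1.3611
  (4 - 6.1667)^2 = 4.6944
  (4 - 6.1667)^2 = 4.6944
Step 3: Sum of squared deviations = 238.8333
Step 4: Population variance = 238.8333 / 6 = 39.8056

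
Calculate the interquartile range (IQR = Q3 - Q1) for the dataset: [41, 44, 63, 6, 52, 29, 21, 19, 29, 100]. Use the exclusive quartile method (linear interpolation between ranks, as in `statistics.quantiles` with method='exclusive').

34.25

Step 1: Sort the data: [6, 19, 21, 29, 29, 41, 44, 52, 63, 100]
Step 2: n = 10
Step 3: Using the exclusive quartile method:
  Q1 = 20.5
  Q2 (median) = 35
  Q3 = 54.75
  IQR = Q3 - Q1 = 54.75 - 20.5 = 34.25
Step 4: IQR = 34.25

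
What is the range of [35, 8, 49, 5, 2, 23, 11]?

47

Step 1: Identify the maximum value: max = 49
Step 2: Identify the minimum value: min = 2
Step 3: Range = max - min = 49 - 2 = 47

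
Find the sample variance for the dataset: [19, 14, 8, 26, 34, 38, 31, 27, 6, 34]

129.1222

Step 1: Compute the mean: (19 + 14 + 8 + 26 + 34 + 38 + 31 + 27 + 6 + 34) / 10 = 23.7
Step 2: Compute squared deviations from the mean:
  (19 - 23.7)^2 = 22.09
  (14 - 23.7)^2 = 94.09
  (8 - 23.7)^2 = 246.49
  (26 - 23.7)^2 = 5.29
  (34 - 23.7)^2 = 106.09
  (38 - 23.7)^2 = 204.49
  (31 - 23.7)^2 = 53.29
  (27 - 23.7)^2 = 10.89
  (6 - 23.7)^2 = 313.29
  (34 - 23.7)^2 = 106.09
Step 3: Sum of squared deviations = 1162.1
Step 4: Sample variance = 1162.1 / 9 = 129.1222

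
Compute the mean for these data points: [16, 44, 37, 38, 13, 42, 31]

31.5714

Step 1: Sum all values: 16 + 44 + 37 + 38 + 13 + 42 + 31 = 221
Step 2: Count the number of values: n = 7
Step 3: Mean = sum / n = 221 / 7 = 31.5714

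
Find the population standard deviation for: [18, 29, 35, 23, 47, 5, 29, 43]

12.688

Step 1: Compute the mean: 28.625
Step 2: Sum of squared deviations from the mean: 1287.875
Step 3: Population variance = 1287.875 / 8 = 160.9844
Step 4: Standard deviation = sqrt(160.9844) = 12.688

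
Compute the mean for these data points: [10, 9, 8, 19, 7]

10.6

Step 1: Sum all values: 10 + 9 + 8 + 19 + 7 = 53
Step 2: Count the number of values: n = 5
Step 3: Mean = sum / n = 53 / 5 = 10.6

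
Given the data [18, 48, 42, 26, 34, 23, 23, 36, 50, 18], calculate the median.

30

Step 1: Sort the data in ascending order: [18, 18, 23, 23, 26, 34, 36, 42, 48, 50]
Step 2: The number of values is n = 10.
Step 3: Since n is even, the median is the average of positions 5 and 6:
  Median = (26 + 34) / 2 = 30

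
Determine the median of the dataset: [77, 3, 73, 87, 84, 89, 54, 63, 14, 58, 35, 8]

60.5

Step 1: Sort the data in ascending order: [3, 8, 14, 35, 54, 58, 63, 73, 77, 84, 87, 89]
Step 2: The number of values is n = 12.
Step 3: Since n is even, the median is the average of positions 6 and 7:
  Median = (58 + 63) / 2 = 60.5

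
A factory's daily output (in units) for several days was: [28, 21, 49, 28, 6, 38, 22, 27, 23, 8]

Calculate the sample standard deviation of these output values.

12.6754

Step 1: Compute the mean: 25
Step 2: Sum of squared deviations from the mean: 1446
Step 3: Sample variance = 1446 / 9 = 160.6667
Step 4: Standard deviation = sqrt(160.6667) = 12.6754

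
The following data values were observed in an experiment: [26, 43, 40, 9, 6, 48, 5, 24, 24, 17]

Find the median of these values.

24

Step 1: Sort the data in ascending order: [5, 6, 9, 17, 24, 24, 26, 40, 43, 48]
Step 2: The number of values is n = 10.
Step 3: Since n is even, the median is the average of positions 5 and 6:
  Median = (24 + 24) / 2 = 24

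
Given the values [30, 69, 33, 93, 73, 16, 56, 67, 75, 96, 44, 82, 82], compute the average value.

62.7692

Step 1: Sum all values: 30 + 69 + 33 + 93 + 73 + 16 + 56 + 67 + 75 + 96 + 44 + 82 + 82 = 816
Step 2: Count the number of values: n = 13
Step 3: Mean = sum / n = 816 / 13 = 62.7692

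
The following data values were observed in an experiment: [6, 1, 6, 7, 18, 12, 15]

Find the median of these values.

7

Step 1: Sort the data in ascending order: [1, 6, 6, 7, 12, 15, 18]
Step 2: The number of values is n = 7.
Step 3: Since n is odd, the median is the middle value at position 4: 7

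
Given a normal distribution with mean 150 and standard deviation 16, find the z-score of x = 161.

0.6875

Step 1: Recall the z-score formula: z = (x - mu) / sigma
Step 2: Substitute values: z = (161 - 150) / 16
Step 3: z = 11 / 16 = 0.6875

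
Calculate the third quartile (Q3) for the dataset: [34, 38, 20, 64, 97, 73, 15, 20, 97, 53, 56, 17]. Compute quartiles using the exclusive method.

70.75

Step 1: Sort the data: [15, 17, 20, 20, 34, 38, 53, 56, 64, 73, 97, 97]
Step 2: n = 12
Step 3: Using the exclusive quartile method:
  Q1 = 20
  Q2 (median) = 45.5
  Q3 = 70.75
  IQR = Q3 - Q1 = 70.75 - 20 = 50.75
Step 4: Q3 = 70.75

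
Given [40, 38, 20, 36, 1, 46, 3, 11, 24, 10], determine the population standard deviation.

15.5528

Step 1: Compute the mean: 22.9
Step 2: Sum of squared deviations from the mean: 2418.9
Step 3: Population variance = 2418.9 / 10 = 241.89
Step 4: Standard deviation = sqrt(241.89) = 15.5528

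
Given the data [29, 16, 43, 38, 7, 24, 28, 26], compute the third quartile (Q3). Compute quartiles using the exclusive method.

35.75

Step 1: Sort the data: [7, 16, 24, 26, 28, 29, 38, 43]
Step 2: n = 8
Step 3: Using the exclusive quartile method:
  Q1 = 18
  Q2 (median) = 27
  Q3 = 35.75
  IQR = Q3 - Q1 = 35.75 - 18 = 17.75
Step 4: Q3 = 35.75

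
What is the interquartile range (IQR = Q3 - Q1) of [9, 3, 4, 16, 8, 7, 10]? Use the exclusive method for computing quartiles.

6

Step 1: Sort the data: [3, 4, 7, 8, 9, 10, 16]
Step 2: n = 7
Step 3: Using the exclusive quartile method:
  Q1 = 4
  Q2 (median) = 8
  Q3 = 10
  IQR = Q3 - Q1 = 10 - 4 = 6
Step 4: IQR = 6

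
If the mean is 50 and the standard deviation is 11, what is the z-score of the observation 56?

0.5455

Step 1: Recall the z-score formula: z = (x - mu) / sigma
Step 2: Substitute values: z = (56 - 50) / 11
Step 3: z = 6 / 11 = 0.5455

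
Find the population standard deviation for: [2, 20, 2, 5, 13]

7.0597

Step 1: Compute the mean: 8.4
Step 2: Sum of squared deviations from the mean: 249.2
Step 3: Population variance = 249.2 / 5 = 49.84
Step 4: Standard deviation = sqrt(49.84) = 7.0597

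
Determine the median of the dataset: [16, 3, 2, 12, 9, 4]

6.5

Step 1: Sort the data in ascending order: [2, 3, 4, 9, 12, 16]
Step 2: The number of values is n = 6.
Step 3: Since n is even, the median is the average of positions 3 and 4:
  Median = (4 + 9) / 2 = 6.5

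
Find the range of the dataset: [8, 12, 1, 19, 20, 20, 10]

19

Step 1: Identify the maximum value: max = 20
Step 2: Identify the minimum value: min = 1
Step 3: Range = max - min = 20 - 1 = 19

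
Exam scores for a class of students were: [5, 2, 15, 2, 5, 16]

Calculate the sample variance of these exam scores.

40.3

Step 1: Compute the mean: (5 + 2 + 15 + 2 + 5 + 16) / 6 = 7.5
Step 2: Compute squared deviations from the mean:
  (5 - 7.5)^2 = 6.25
  (2 - 7.5)^2 = 30.25
  (15 - 7.5)^2 = 56.25
  (2 - 7.5)^2 = 30.25
  (5 - 7.5)^2 = 6.25
  (16 - 7.5)^2 = 72.25
Step 3: Sum of squared deviations = 201.5
Step 4: Sample variance = 201.5 / 5 = 40.3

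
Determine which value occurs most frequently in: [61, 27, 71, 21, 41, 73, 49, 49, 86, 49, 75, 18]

49

Step 1: Count the frequency of each value:
  18: appears 1 time(s)
  21: appears 1 time(s)
  27: appears 1 time(s)
  41: appears 1 time(s)
  49: appears 3 time(s)
  61: appears 1 time(s)
  71: appears 1 time(s)
  73: appears 1 time(s)
  75: appears 1 time(s)
  86: appears 1 time(s)
Step 2: The value 49 appears most frequently (3 times).
Step 3: Mode = 49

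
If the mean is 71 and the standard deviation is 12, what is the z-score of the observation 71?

0

Step 1: Recall the z-score formula: z = (x - mu) / sigma
Step 2: Substitute values: z = (71 - 71) / 12
Step 3: z = 0 / 12 = 0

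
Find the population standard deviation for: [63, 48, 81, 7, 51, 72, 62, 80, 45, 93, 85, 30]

23.9274

Step 1: Compute the mean: 59.75
Step 2: Sum of squared deviations from the mean: 6870.25
Step 3: Population variance = 6870.25 / 12 = 572.5208
Step 4: Standard deviation = sqrt(572.5208) = 23.9274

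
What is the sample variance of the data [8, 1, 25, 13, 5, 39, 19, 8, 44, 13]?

208.0556

Step 1: Compute the mean: (8 + 1 + 25 + 13 + 5 + 39 + 19 + 8 + 44 + 13) / 10 = 17.5
Step 2: Compute squared deviations from the mean:
  (8 - 17.5)^2 = 90.25
  (1 - 17.5)^2 = 272.25
  (25 - 17.5)^2 = 56.25
  (13 - 17.5)^2 = 20.25
  (5 - 17.5)^2 = 156.25
  (39 - 17.5)^2 = 462.25
  (19 - 17.5)^2 = 2.25
  (8 - 17.5)^2 = 90.25
  (44 - 17.5)^2 = 702.25
  (13 - 17.5)^2 = 20.25
Step 3: Sum of squared deviations = 1872.5
Step 4: Sample variance = 1872.5 / 9 = 208.0556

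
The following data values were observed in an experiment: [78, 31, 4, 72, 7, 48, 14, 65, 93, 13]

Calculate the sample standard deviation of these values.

32.9554

Step 1: Compute the mean: 42.5
Step 2: Sum of squared deviations from the mean: 9774.5
Step 3: Sample variance = 9774.5 / 9 = 1086.0556
Step 4: Standard deviation = sqrt(1086.0556) = 32.9554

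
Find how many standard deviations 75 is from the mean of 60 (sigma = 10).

1.5

Step 1: Recall the z-score formula: z = (x - mu) / sigma
Step 2: Substitute values: z = (75 - 60) / 10
Step 3: z = 15 / 10 = 1.5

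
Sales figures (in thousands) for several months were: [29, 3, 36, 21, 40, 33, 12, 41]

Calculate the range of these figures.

38

Step 1: Identify the maximum value: max = 41
Step 2: Identify the minimum value: min = 3
Step 3: Range = max - min = 41 - 3 = 38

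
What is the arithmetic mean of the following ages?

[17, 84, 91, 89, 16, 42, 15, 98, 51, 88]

59.1

Step 1: Sum all values: 17 + 84 + 91 + 89 + 16 + 42 + 15 + 98 + 51 + 88 = 591
Step 2: Count the number of values: n = 10
Step 3: Mean = sum / n = 591 / 10 = 59.1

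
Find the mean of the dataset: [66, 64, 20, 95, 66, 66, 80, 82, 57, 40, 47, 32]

59.5833

Step 1: Sum all values: 66 + 64 + 20 + 95 + 66 + 66 + 80 + 82 + 57 + 40 + 47 + 32 = 715
Step 2: Count the number of values: n = 12
Step 3: Mean = sum / n = 715 / 12 = 59.5833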